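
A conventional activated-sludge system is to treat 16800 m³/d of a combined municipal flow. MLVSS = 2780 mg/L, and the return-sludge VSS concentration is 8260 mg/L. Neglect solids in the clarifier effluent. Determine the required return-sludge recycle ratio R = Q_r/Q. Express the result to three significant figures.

R ≈ 0.507

Mass balance around the secondary clarifier (neglecting effluent solids): R = X / (X_r − X) = 2780 / (8260 − 2780) = 0.5073.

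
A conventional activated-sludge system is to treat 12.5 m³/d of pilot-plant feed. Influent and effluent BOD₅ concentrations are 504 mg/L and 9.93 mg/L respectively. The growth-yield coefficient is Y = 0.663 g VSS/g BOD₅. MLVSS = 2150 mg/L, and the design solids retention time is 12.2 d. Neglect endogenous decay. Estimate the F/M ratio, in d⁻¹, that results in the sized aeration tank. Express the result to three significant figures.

F/M ≈ 0.126 d⁻¹

With k_d = 0 the design equation reduces to V = Y Q (S₀−S) θ_c / X = 0.663 × 12.5 × (504 − 9.93) × 12.2 / 2150 = 23.23 m³.
F/M = applied load / biomass = Q·S₀/(V·X) = 12.5 × 504 / (23.23 × 2150) = 0.1261 d⁻¹.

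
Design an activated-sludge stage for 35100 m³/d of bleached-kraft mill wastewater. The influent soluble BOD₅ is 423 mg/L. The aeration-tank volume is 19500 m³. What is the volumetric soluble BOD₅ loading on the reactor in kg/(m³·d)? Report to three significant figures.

L_v = Q S₀ / V = 35100 × 423 × 10⁻³ / 19500 = 0.7614 kg/(m³·d).

L_v ≈ 0.761 kg soluble BOD₅/(m³·d)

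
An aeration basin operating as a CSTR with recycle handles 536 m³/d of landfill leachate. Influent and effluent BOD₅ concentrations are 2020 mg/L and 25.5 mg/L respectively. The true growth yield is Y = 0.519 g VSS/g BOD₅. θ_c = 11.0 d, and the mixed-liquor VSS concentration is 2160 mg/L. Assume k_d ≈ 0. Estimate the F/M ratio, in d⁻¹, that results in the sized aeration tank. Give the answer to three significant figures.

V·X = Y·Q·ΔS·θ_c gives V = 0.519 × 536 × (2020 − 25.5) × 11.0 / 2160 = 2826 m³.
F/M = Q·S₀ / (V·X) = 536 × 2020 / (2826 × 2160) = 0.1774 g BOD₅·(g VSS·d)⁻¹.

F/M ≈ 0.177 d⁻¹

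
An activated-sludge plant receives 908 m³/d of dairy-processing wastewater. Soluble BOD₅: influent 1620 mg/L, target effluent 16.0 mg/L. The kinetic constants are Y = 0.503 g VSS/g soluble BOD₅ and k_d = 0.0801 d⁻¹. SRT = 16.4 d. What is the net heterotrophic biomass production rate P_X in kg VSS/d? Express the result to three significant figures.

Correct the yield for decay: Y_obs = Y/(1 + k_d θ_c) = 0.503 / (1 + 0.0801 × 16.4) = 0.503 / 2.314 = 0.2174.
Mass of soluble BOD₅ removed per day: Q(S₀ − S) = 908 × 1604 g/m³ = 1456 kg/d.
So the net sludge growth is P_X = 0.2174 × 1456 = 316.6 kg VSS/d.

P_X ≈ 317 kg VSS/d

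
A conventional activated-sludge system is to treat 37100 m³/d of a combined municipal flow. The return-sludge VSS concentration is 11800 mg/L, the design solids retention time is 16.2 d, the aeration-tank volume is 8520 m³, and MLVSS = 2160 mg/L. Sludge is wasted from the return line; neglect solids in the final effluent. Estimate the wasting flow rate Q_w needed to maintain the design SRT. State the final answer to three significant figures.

Q_w ≈ 96.3 m³/d

Q_w = (V·X)/(θ_c X_r) = 8520 × 2160 / (16.2 × 11800) = 96.27 m³/d.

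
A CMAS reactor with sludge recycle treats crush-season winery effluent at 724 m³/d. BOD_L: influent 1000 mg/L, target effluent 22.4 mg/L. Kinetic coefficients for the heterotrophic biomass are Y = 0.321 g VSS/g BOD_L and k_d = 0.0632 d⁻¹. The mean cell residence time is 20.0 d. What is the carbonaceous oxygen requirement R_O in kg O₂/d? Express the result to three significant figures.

Correct the yield for decay: Y_obs = Y/(1 + k_d θ_c) = 0.321 / (1 + 0.0632 × 20.0) = 0.321 / 2.264 = 0.1418.
ΔS = 1000 − 22.4 = 977.6 mg/L, so the substrate removal rate is 724 × 977.6/1000 = 707.8 kg BOD_L/d.
P_X = Y_obs·Q·(S₀ − S) = 0.1418 × 707.8 = 100.4 kg VSS/d.
R_O = Q·ΔS − 1.42 P_X = 707.8 − 142.5 = 565.3 kg O₂/d.

R_O ≈ 565 kg O₂/d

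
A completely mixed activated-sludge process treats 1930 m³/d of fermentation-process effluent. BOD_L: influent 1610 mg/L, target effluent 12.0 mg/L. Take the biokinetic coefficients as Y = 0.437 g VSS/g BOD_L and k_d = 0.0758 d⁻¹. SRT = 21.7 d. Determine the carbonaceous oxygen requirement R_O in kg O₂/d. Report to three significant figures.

R_O ≈ 2360 kg O₂/d

Observed yield with endogenous decay: Y_obs = Y / (1 + k_d·θ_c) = 0.437 / (1 + 0.0758 × 21.7) = 0.437 / 2.645 = 0.1652 g VSS/g BOD_L.
Q·(S₀ − S) = 1930 × (1610 − 12.0) × 10⁻³ = 3084 kg/d removed.
Biomass synthesised: P_X = Y_obs × 3084 = 509.6 kg VSS/d.
R_O = Q·(S₀ − S) − 1.42·P_X = 3084 − 1.42 × 509.6 = 2361 kg O₂/d.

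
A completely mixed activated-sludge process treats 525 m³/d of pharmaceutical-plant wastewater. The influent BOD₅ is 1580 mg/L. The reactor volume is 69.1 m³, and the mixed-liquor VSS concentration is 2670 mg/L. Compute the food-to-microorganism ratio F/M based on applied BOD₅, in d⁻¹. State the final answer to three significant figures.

Food-to-microorganism ratio F/M = Q S₀ / (V X) = 525 × 1580 / (69.10 × 2670) = 4.496 d⁻¹.

F/M ≈ 4.50 d⁻¹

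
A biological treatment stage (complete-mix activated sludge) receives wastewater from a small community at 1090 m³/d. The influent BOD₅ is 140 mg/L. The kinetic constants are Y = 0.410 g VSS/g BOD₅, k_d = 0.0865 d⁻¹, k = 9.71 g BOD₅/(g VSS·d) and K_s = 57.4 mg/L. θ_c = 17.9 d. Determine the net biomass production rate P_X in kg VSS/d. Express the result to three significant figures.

P_X ≈ 24.2 kg VSS/d

For a completely mixed reactor with recycle the Lawrence–McCarty relation gives S = K_s·(1 + k_d·θ_c) / [θ_c·(Y·k − k_d) − 1] = 57.4 × (1 + 0.0865 × 17.9) / [17.9 × (0.410 × 9.71 − 0.0865) − 1] = 146.3 / 68.71 = 2.129 mg/L.
Observed yield with endogenous decay: Y_obs = Y / (1 + k_d·θ_c) = 0.410 / (1 + 0.0865 × 17.9) = 0.410 / 2.548 = 0.1609 g VSS/g BOD₅.
ΔS = 140 − 2.13 = 137.9 mg/L, so the substrate removal rate is 1090 × 137.9/1000 = 150.3 kg BOD₅/d.
Net biomass production P_X = Y_obs × Q·(S₀ − S) = 0.1609 × 150.3 = 24.18 kg VSS/d.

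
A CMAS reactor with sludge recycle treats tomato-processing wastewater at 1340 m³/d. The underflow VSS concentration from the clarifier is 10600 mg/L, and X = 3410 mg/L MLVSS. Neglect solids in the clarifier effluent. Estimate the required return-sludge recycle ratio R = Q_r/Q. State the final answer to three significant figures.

R ≈ 0.474

Solids balance on the clarifier gives (1+R)X = R·X_r, so R = X/(X_r − X) = 3410 / (10600 − 3410) = 0.4743.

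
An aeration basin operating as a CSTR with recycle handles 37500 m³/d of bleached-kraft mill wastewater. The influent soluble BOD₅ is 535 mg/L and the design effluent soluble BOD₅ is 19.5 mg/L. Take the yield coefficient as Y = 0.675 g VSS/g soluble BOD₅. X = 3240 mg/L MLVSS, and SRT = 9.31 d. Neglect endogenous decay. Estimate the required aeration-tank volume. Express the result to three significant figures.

V·X = Y·Q·ΔS·θ_c gives V = 0.675 × 37500 × (535 − 19.5) × 9.31 / 3240 = 37495 m³.

V ≈ 37500 m³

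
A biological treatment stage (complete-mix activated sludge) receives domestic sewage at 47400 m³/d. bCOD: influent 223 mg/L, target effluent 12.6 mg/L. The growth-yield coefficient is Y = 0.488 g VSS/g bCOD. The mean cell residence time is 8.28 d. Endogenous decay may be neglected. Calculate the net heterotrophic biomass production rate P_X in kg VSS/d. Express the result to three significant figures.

With endogenous decay neglected, the observed yield equals the true yield: Y_obs = Y = 0.488 g VSS/g bCOD.
Mass of bCOD removed per day: Q(S₀ − S) = 47400 × 210.4 g/m³ = 9973 kg/d.
Net biomass production P_X = Y_obs × Q·(S₀ − S) = 0.4880 × 9973 = 4867 kg VSS/d.

P_X ≈ 4870 kg VSS/d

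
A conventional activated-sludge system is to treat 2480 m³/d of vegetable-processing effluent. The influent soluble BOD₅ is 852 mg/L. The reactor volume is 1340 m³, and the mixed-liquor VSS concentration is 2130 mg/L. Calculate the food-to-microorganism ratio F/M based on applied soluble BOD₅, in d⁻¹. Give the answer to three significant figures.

F/M = Q·S₀ / (V·X) = 2480 × 852 / (1340 × 2130) = 0.7403 g soluble BOD₅·(g VSS·d)⁻¹.

F/M ≈ 0.740 d⁻¹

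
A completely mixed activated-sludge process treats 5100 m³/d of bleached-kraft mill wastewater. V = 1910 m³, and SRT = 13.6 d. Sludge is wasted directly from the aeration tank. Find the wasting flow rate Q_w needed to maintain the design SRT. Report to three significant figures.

For wasting at MLVSS concentration, Q_w = V/θ_c = 1910/13.6 = 140.4 m³/d.

Q_w ≈ 140 m³/d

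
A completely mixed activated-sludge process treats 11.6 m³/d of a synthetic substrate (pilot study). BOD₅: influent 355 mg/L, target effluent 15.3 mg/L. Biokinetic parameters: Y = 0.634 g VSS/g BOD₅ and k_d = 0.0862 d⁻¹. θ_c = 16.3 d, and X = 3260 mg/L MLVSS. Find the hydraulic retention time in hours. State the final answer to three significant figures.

From the SRT design equation V = Y Q (S₀−S) θ_c / [X (1 + k_d θ_c)] = 0.634 × 11.6 × (355 − 15.3) × 16.3 / [3260 × (1 + 0.0862 × 16.3)] = 4.07×10^4 / 7840 = 5.194 m³.
Hydraulic retention time τ = V/Q = 5.194 / 11.6 = 0.4477 d = 10.75 h.

τ ≈ 10.7 h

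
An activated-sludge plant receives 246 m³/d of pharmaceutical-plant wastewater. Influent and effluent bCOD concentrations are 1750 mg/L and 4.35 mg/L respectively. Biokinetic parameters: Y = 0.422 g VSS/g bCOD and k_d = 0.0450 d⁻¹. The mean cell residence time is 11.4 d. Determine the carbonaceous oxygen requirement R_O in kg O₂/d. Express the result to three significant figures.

R_O ≈ 259 kg O₂/d

Y_obs = Y / (1 + k_d θ_c) = 0.422 / (1 + 0.0450 × 11.4) = 0.422 / 1.513 = 0.2789.
Substrate removed = Q·(S₀ − S) = 246 m³/d × (1750 − 4.35) g/m³ = 4.29×10^5 g/d = 429.4 kg/d.
Biomass synthesised: P_X = Y_obs × 429.4 = 119.8 kg VSS/d.
R_O = Q·(S₀ − S) − 1.42·P_X = 429.4 − 1.42 × 119.8 = 259.3 kg O₂/d.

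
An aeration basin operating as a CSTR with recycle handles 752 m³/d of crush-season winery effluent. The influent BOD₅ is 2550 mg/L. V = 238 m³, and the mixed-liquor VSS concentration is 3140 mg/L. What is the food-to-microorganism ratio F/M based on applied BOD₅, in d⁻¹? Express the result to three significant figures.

F/M = applied load / biomass = Q·S₀/(V·X) = 752 × 2550 / (238.0 × 3140) = 2.566 d⁻¹.

F/M ≈ 2.57 d⁻¹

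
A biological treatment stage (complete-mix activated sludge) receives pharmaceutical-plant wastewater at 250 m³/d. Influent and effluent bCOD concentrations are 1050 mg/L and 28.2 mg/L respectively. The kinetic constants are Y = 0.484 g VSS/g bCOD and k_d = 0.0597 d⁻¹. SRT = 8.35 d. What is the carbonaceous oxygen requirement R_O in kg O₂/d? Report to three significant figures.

R_O ≈ 138 kg O₂/d

Y_obs = Y / (1 + k_d θ_c) = 0.484 / (1 + 0.0597 × 8.35) = 0.484 / 1.498 = 0.3230.
Q·(S₀ − S) = 250 × (1050 − 28.2) × 10⁻³ = 255.4 kg/d removed.
Net sludge production P_X = 0.3230 × 255.4 = 82.51 kg VSS/d.
R_O = Q·(S₀ − S) − 1.42·P_X = 255.4 − 1.42 × 82.51 = 138.3 kg O₂/d.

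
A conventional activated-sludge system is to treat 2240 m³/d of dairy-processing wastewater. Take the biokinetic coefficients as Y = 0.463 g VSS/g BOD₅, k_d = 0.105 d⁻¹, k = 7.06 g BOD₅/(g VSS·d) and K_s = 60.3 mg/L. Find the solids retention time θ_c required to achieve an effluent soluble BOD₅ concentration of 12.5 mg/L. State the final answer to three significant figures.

θ_c ≈ 2.19 d

At the target effluent, Y k S/(K_s+S) = 0.463×7.06×12.5/72.80 = 0.5613 d⁻¹.
1/θ_c = 0.5613 − 0.105 = 0.4563 d⁻¹, so θ_c = 2.192 d.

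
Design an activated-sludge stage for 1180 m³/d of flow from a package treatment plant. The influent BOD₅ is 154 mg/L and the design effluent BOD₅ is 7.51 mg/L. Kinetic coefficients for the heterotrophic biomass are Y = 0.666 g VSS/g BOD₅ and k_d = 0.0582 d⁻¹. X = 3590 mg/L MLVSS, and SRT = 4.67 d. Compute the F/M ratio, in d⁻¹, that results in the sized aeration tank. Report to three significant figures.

Steady-state biomass mass balance: V·X·(1 + k_d·θ_c) = Y·Q·(S₀ − S)·θ_c, so V = 0.666 × 1180 × (154 − 7.51) × 4.67 / [3590 × (1 + 0.0582 × 4.67)] = 5.38×10^5 / 4566 = 117.8 m³.
F/M = Q·S₀ / (V·X) = 1180 × 154 / (117.8 × 3590) = 0.4299 g BOD₅·(g VSS·d)⁻¹.

F/M ≈ 0.430 d⁻¹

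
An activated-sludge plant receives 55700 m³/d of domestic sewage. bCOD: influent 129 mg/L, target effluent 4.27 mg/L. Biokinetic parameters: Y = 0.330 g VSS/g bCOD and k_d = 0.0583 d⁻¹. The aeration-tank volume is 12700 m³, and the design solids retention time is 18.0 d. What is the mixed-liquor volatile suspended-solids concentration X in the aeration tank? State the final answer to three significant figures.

X ≈ 1590 mg/L

From V·X·(1 + k_d·θ_c) = Y·Q·(S₀ − S)·θ_c: X = 0.330 × 55700 × (129 − 4.27) × 18.0 / [12700 × (1 + 0.0583 × 18.0)] = 1586 mg/L.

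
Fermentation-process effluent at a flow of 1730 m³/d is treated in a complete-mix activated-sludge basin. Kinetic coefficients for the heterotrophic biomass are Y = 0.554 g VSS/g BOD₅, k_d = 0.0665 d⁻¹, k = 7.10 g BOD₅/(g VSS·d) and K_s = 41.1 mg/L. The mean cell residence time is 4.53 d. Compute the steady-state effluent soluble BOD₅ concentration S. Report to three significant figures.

From the Monod/SRT balance for a CMAS, S = K_s·(1+k_d θ_c)/[θ_c·(Y k − k_d) − 1] = 41.1 × (1 + 0.0665 × 4.53) / [4.53 × (0.554 × 7.10 − 0.0665) − 1] = 53.48 / 16.52 = 3.238 mg/L.

S ≈ 3.24 mg/L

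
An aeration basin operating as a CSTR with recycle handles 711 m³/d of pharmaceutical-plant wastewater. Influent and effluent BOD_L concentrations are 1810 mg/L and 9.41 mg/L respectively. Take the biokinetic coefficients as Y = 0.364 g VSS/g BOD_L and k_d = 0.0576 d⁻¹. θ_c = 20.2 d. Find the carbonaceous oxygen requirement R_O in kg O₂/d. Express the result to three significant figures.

Correct the yield for decay: Y_obs = Y/(1 + k_d θ_c) = 0.364 / (1 + 0.0576 × 20.2) = 0.364 / 2.164 = 0.1682.
Mass of BOD_L removed per day: Q(S₀ − S) = 711 × 1801 g/m³ = 1280 kg/d.
Net sludge production P_X = 0.1682 × 1280 = 215.4 kg VSS/d.
Carbonaceous O₂ demand = substrate oxidised − cell-mass equivalent = 1280 − 1.42 × 215.4 = 974.4 kg O₂/d.

R_O ≈ 974 kg O₂/d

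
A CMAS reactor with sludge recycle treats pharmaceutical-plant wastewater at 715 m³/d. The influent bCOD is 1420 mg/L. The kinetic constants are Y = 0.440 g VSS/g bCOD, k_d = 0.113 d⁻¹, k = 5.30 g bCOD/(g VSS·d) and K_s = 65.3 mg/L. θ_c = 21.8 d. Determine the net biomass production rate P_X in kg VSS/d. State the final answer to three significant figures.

Effluent substrate depends only on kinetics and SRT: S = K_s(1 + k_d θ_c) / [θ_c(Yk − k_d) − 1] = 65.3 × (1 + 0.113 × 21.8) / [21.8 × (0.440 × 5.30 − 0.113) − 1] = 226.2 / 47.37 = 4.774 mg/L.
Observed yield with endogenous decay: Y_obs = Y / (1 + k_d·θ_c) = 0.440 / (1 + 0.113 × 21.8) = 0.440 / 3.463 = 0.1270 g VSS/g bCOD.
Mass of bCOD removed per day: Q(S₀ − S) = 715 × 1415 g/m³ = 1012 kg/d.
Biomass produced: P_X = Y_obs·Q·ΔS = 0.1270 × 1012 ≈ 128.6 kg VSS/d.

P_X ≈ 129 kg VSS/d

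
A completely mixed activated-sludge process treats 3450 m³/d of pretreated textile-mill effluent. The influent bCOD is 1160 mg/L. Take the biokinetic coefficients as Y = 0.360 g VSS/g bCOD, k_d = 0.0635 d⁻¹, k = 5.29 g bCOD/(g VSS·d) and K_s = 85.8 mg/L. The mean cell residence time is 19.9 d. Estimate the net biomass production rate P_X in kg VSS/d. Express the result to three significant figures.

Effluent substrate depends only on kinetics and SRT: S = K_s(1 + k_d θ_c) / [θ_c(Yk − k_d) − 1] = 85.8 × (1 + 0.0635 × 19.9) / [19.9 × (0.360 × 5.29 − 0.0635) − 1] = 194.2 / 35.63 = 5.450 mg/L.
Observed yield with endogenous decay: Y_obs = Y / (1 + k_d·θ_c) = 0.360 / (1 + 0.0635 × 19.9) = 0.360 / 2.264 = 0.1590 g VSS/g bCOD.
Mass of bCOD removed per day: Q(S₀ − S) = 3450 × 1155 g/m³ = 3983 kg/d.
So the net sludge growth is P_X = 0.1590 × 3983 = 633.5 kg VSS/d.

P_X ≈ 633 kg VSS/d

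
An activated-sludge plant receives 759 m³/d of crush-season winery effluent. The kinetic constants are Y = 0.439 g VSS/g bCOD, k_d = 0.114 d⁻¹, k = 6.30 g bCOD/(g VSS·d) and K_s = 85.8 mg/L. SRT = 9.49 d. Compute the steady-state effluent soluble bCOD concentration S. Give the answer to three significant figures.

From the Monod/SRT balance for a CMAS, S = K_s·(1+k_d θ_c)/[θ_c·(Y k − k_d) − 1] = 85.8 × (1 + 0.114 × 9.49) / [9.49 × (0.439 × 6.30 − 0.114) − 1] = 178.6 / 24.16 = 7.392 mg/L.

S ≈ 7.39 mg/L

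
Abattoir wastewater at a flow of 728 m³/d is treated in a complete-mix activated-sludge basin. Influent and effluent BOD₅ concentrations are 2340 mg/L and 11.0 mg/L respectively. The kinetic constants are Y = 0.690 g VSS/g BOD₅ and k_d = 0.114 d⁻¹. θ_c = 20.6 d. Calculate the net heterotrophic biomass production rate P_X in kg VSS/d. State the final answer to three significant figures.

P_X ≈ 349 kg VSS/d

Correct the yield for decay: Y_obs = Y/(1 + k_d θ_c) = 0.690 / (1 + 0.114 × 20.6) = 0.690 / 3.348 = 0.2061.
Mass of BOD₅ removed per day: Q(S₀ − S) = 728 × 2329 g/m³ = 1696 kg/d.
So the net sludge growth is P_X = 0.2061 × 1696 = 349.4 kg VSS/d.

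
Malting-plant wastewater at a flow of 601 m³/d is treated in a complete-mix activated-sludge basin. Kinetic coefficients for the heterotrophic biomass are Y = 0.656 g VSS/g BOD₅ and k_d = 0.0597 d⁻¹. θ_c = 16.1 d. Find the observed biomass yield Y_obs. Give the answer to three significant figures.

Y_obs ≈ 0.334 g VSS/g BOD₅

Observed yield with endogenous decay: Y_obs = Y / (1 + k_d·θ_c) = 0.656 / (1 + 0.0597 × 16.1) = 0.656 / 1.961 = 0.3345 g VSS/g BOD₅.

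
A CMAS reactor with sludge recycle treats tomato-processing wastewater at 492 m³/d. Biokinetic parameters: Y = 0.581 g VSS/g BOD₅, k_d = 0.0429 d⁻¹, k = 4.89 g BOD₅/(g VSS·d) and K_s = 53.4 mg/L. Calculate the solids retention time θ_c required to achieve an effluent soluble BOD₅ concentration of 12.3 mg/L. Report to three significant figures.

Specific growth rate at S = 12.3 mg/L: μ = YkS/(K_s+S) = 0.581·4.89·12.3/(53.4+12.3) = 0.5319 d⁻¹.
θ_c = 1/(μ − k_d) = 1/(0.5319 − 0.0429) = 1/0.4890 = 2.045 d.

θ_c ≈ 2.05 d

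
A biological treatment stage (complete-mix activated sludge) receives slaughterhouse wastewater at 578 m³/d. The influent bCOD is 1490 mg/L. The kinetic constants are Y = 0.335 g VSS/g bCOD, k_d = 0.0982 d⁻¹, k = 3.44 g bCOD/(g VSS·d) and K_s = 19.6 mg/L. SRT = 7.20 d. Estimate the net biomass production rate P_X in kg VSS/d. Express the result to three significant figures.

Effluent substrate depends only on kinetics and SRT: S = K_s(1 + k_d θ_c) / [θ_c(Yk − k_d) − 1] = 19.6 × (1 + 0.0982 × 7.20) / [7.20 × (0.335 × 3.44 − 0.0982) − 1] = 33.46 / 6.590 = 5.077 mg/L.
Correct the yield for decay: Y_obs = Y/(1 + k_d θ_c) = 0.335 / (1 + 0.0982 × 7.20) = 0.335 / 1.707 = 0.1962.
Substrate removed = Q·(S₀ − S) = 578 m³/d × (1490 − 5.08) g/m³ = 8.58×10^5 g/d = 858.3 kg/d.
Biomass produced: P_X = Y_obs·Q·ΔS = 0.1962 × 858.3 ≈ 168.4 kg VSS/d.

P_X ≈ 168 kg VSS/d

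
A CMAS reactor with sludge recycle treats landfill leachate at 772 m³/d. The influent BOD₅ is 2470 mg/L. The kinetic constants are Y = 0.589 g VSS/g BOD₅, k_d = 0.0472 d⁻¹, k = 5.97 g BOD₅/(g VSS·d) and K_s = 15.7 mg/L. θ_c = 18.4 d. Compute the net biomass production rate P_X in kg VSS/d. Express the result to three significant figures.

P_X ≈ 601 kg VSS/d

From the Monod/SRT balance for a CMAS, S = K_s·(1+k_d θ_c)/[θ_c·(Y k − k_d) − 1] = 15.7 × (1 + 0.0472 × 18.4) / [18.4 × (0.589 × 5.97 − 0.0472) − 1] = 29.34 / 62.83 = 0.4669 mg/L.
Correct the yield for decay: Y_obs = Y/(1 + k_d θ_c) = 0.589 / (1 + 0.0472 × 18.4) = 0.589 / 1.868 = 0.3152.
Mass of BOD₅ removed per day: Q(S₀ − S) = 772 × 2470 g/m³ = 1906 kg/d.
So the net sludge growth is P_X = 0.3152 × 1906 = 601.0 kg VSS/d.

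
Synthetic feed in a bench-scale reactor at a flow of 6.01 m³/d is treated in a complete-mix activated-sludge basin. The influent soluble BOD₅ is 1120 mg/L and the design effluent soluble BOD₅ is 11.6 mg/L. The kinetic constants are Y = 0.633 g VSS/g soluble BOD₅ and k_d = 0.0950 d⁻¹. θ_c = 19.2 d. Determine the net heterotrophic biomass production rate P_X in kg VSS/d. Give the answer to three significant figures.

Observed yield with endogenous decay: Y_obs = Y / (1 + k_d·θ_c) = 0.633 / (1 + 0.0950 × 19.2) = 0.633 / 2.824 = 0.2242 g VSS/g soluble BOD₅.
Substrate removed = Q·(S₀ − S) = 6.01 m³/d × (1120 − 11.6) g/m³ = 6.66×10^3 g/d = 6.661 kg/d.
So the net sludge growth is P_X = 0.2242 × 6.661 = 1.493 kg VSS/d.

P_X ≈ 1.49 kg VSS/d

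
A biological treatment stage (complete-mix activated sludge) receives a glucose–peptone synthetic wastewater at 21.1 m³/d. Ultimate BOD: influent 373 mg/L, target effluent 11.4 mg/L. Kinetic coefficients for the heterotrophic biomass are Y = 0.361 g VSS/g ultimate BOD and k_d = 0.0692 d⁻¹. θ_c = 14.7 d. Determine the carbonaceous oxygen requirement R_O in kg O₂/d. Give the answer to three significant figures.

Observed yield with endogenous decay: Y_obs = Y / (1 + k_d·θ_c) = 0.361 / (1 + 0.0692 × 14.7) = 0.361 / 2.017 = 0.1790 g VSS/g ultimate BOD.
Mass of ultimate BOD removed per day: Q(S₀ − S) = 21.1 × 361.6 g/m³ = 7.630 kg/d.
Biomass synthesised: P_X = Y_obs × 7.630 = 1.365 kg VSS/d.
R_O = Q·(S₀ − S) − 1.42·P_X = 7.630 − 1.42 × 1.365 = 5.691 kg O₂/d.

R_O ≈ 5.69 kg O₂/d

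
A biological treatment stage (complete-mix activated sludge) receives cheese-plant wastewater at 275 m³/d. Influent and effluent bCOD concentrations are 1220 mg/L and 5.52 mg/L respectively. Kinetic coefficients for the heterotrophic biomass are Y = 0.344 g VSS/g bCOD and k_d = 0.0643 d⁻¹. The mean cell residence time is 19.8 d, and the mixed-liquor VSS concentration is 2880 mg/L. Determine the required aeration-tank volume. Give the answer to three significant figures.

V ≈ 347 m³

Rearranging the biomass balance for a CMAS with decay, V = Y·Q·ΔS·θ_c / [X·(1+k_d θ_c)] = 0.344 × 275 × (1220 − 5.52) × 19.8 / [2880 × (1 + 0.0643 × 19.8)] = 2.27×10^6 / 6547 = 347.5 m³.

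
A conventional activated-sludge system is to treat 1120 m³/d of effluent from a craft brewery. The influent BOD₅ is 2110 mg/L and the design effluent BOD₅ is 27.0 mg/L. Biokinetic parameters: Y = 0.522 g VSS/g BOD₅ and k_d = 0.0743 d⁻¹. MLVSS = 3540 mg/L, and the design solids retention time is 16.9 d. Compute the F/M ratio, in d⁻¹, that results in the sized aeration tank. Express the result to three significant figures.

Rearranging the biomass balance for a CMAS with decay, V = Y·Q·ΔS·θ_c / [X·(1+k_d θ_c)] = 0.522 × 1120 × (2110 − 27.0) × 16.9 / [3540 × (1 + 0.0743 × 16.9)] = 2.06×10^7 / 7985 = 2577 m³.
Food-to-microorganism ratio F/M = Q S₀ / (V X) = 1120 × 2110 / (2577 × 3540) = 0.2590 d⁻¹.

F/M ≈ 0.259 d⁻¹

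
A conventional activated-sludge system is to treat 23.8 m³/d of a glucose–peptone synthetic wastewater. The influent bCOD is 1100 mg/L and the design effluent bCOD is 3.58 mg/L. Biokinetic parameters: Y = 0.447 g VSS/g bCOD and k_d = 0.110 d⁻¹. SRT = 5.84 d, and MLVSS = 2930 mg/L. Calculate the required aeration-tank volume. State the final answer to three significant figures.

Steady-state biomass mass balance: V·X·(1 + k_d·θ_c) = Y·Q·(S₀ − S)·θ_c, so V = 0.447 × 23.8 × (1100 − 3.58) × 5.84 / [2930 × (1 + 0.110 × 5.84)] = 6.81×10^4 / 4812 = 14.16 m³.

V ≈ 14.2 m³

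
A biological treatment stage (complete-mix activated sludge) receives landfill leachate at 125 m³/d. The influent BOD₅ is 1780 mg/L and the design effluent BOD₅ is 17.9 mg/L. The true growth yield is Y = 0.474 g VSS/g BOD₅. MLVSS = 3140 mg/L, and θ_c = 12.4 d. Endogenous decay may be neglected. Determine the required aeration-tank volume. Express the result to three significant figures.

V ≈ 412 m³

With k_d = 0 the design equation reduces to V = Y Q (S₀−S) θ_c / X = 0.474 × 125 × (1780 − 17.9) × 12.4 / 3140 = 412.3 m³.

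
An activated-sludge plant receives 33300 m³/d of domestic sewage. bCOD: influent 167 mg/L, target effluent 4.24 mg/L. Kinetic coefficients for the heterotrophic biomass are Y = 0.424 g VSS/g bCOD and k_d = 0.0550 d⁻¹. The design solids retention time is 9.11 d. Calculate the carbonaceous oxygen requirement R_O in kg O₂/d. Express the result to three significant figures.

R_O ≈ 3250 kg O₂/d

Y_obs = Y / (1 + k_d θ_c) = 0.424 / (1 + 0.0550 × 9.11) = 0.424 / 1.501 = 0.2825.
Q·(S₀ − S) = 33300 × (167 − 4.24) × 10⁻³ = 5420 kg/d removed.
Net sludge production P_X = 0.2825 × 5420 = 1531 kg VSS/d.
Carbonaceous O₂ demand = substrate oxidised − cell-mass equivalent = 5420 − 1.42 × 1531 = 3246 kg O₂/d.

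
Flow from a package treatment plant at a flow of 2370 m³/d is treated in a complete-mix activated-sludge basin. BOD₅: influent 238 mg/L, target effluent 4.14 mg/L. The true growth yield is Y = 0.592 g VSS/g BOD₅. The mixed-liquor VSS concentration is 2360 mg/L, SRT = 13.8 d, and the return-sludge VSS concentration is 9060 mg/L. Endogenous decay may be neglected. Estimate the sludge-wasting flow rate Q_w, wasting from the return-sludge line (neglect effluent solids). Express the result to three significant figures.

V·X = Y·Q·ΔS·θ_c gives V = 0.592 × 2370 × (238 − 4.14) × 13.8 / 2360 = 1919 m³.
Q_w = (V·X)/(θ_c X_r) = 1919 × 2360 / (13.8 × 9060) = 36.22 m³/d.

Q_w ≈ 36.2 m³/d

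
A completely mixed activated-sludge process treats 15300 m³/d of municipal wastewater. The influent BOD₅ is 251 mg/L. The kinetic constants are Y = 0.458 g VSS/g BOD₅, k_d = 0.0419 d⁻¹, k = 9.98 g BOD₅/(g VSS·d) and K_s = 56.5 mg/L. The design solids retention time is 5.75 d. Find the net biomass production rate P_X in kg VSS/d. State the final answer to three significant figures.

Effluent substrate depends only on kinetics and SRT: S = K_s(1 + k_d θ_c) / [θ_c(Yk − k_d) − 1] = 56.5 × (1 + 0.0419 × 5.75) / [5.75 × (0.458 × 9.98 − 0.0419) − 1] = 70.11 / 25.04 = 2.800 mg/L.
Y_obs = Y / (1 + k_d θ_c) = 0.458 / (1 + 0.0419 × 5.75) = 0.458 / 1.241 = 0.3691.
ΔS = 251 − 2.80 = 248.2 mg/L, so the substrate removal rate is 15300 × 248.2/1000 = 3797 kg BOD₅/d.
Biomass produced: P_X = Y_obs·Q·ΔS = 0.3691 × 3797 ≈ 1402 kg VSS/d.

P_X ≈ 1400 kg VSS/d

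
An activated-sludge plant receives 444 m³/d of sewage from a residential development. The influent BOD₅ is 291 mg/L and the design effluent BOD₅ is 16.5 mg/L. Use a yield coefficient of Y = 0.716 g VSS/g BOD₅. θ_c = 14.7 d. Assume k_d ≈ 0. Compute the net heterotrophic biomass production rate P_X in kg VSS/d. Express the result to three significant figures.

No decay correction is needed, so Y_obs = Y = 0.716.
Substrate removed = Q·(S₀ − S) = 444 m³/d × (291 − 16.5) g/m³ = 1.22×10^5 g/d = 121.9 kg/d.
Net biomass production P_X = Y_obs × Q·(S₀ − S) = 0.7160 × 121.9 = 87.26 kg VSS/d.

P_X ≈ 87.3 kg VSS/d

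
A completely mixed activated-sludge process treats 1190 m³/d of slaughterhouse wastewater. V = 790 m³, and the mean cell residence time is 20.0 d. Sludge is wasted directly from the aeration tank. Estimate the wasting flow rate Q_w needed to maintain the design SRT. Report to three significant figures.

Q_w ≈ 39.5 m³/d

Wasting from the aeration tank: Q_w = V / θ_c = 790.0 / 20.0 = 39.50 m³/d.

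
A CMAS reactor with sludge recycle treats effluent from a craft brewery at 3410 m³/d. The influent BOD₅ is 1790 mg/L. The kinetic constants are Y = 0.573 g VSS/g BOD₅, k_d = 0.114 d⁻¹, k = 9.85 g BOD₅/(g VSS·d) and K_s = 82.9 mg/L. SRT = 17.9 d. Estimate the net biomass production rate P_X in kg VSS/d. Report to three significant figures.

P_X ≈ 1150 kg VSS/d

Effluent substrate depends only on kinetics and SRT: S = K_s(1 + k_d θ_c) / [θ_c(Yk − k_d) − 1] = 82.9 × (1 + 0.114 × 17.9) / [17.9 × (0.573 × 9.85 − 0.114) − 1] = 252.1 / 97.99 = 2.572 mg/L.
Correct the yield for decay: Y_obs = Y/(1 + k_d θ_c) = 0.573 / (1 + 0.114 × 17.9) = 0.573 / 3.041 = 0.1884.
ΔS = 1790 − 2.57 = 1787 mg/L, so the substrate removal rate is 3410 × 1787/1000 = 6095 kg BOD₅/d.
Biomass produced: P_X = Y_obs·Q·ΔS = 0.1884 × 6095 ≈ 1149 kg VSS/d.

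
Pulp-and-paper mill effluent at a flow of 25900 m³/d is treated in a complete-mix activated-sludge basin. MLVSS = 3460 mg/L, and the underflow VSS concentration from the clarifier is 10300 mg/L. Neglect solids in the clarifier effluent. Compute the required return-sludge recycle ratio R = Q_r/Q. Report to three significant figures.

R ≈ 0.506

R = Q_r/Q = X/(X_r − X) = 3460 / (10300 − 3460) = 0.5058.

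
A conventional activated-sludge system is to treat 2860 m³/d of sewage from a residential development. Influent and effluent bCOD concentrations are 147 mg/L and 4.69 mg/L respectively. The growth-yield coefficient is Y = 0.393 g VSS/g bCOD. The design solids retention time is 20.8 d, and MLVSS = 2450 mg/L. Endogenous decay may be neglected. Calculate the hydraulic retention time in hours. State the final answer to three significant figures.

τ ≈ 11.4 h

V·X = Y·Q·ΔS·θ_c gives V = 0.393 × 2860 × (147 − 4.69) × 20.8 / 2450 = 1358 m³.
τ = V/Q = 1358/2860 = 0.4748 d, or 11.40 h.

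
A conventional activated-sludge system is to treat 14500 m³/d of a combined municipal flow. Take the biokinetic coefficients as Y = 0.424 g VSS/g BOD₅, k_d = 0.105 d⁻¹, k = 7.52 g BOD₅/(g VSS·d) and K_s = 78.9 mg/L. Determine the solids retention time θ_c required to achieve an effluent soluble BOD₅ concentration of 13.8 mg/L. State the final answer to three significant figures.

θ_c ≈ 2.71 d

From 1/θ_c = Y·k·S/(K_s + S) − k_d: Y·k·S/(K_s+S) = 0.424 × 7.52 × 13.8 / (78.9 + 13.8) = 0.4747 d⁻¹.
1/θ_c = 0.4747 − 0.105 = 0.3697 d⁻¹, so θ_c = 2.705 d.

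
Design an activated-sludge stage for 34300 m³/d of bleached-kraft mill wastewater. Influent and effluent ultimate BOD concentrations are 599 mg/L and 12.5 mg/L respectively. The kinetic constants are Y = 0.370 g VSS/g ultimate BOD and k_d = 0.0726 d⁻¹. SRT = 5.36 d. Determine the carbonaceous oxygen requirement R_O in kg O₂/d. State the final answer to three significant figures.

R_O ≈ 12500 kg O₂/d

The observed yield is Y_obs = Y/(1 + k_d·θ_c) = 0.370 / (1 + 0.0726 × 5.36) = 0.370 / 1.389 = 0.2664 g VSS per g ultimate BOD removed.
ΔS = 599 − 12.5 = 586.5 mg/L, so the substrate removal rate is 34300 × 586.5/1000 = 20117 kg ultimate BOD/d.
P_X = Y_obs·Q·(S₀ − S) = 0.2664 × 20117 = 5358 kg VSS/d.
R_O = Q·ΔS − 1.42 P_X = 20117 − 7609 = 12508 kg O₂/d.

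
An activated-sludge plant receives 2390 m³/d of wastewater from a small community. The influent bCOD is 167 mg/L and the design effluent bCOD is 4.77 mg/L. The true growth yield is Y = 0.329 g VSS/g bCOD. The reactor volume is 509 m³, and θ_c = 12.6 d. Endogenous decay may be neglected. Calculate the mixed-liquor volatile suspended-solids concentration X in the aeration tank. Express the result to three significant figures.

Without decay, X = Y Q (S₀−S) θ_c / V = 0.329 × 2390 × (167 − 4.77) × 12.6 / 509 = 3158 mg/L.

X ≈ 3160 mg/L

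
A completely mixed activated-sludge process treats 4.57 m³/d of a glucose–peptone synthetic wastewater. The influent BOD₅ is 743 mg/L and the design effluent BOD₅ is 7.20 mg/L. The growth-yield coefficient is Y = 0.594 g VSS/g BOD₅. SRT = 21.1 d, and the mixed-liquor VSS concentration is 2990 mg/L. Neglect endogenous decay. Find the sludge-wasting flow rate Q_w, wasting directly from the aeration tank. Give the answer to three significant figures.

Q_w ≈ 0.668 m³/d

With k_d = 0 the design equation reduces to V = Y Q (S₀−S) θ_c / X = 0.594 × 4.57 × (743 − 7.20) × 21.1 / 2990 = 14.10 m³.
For wasting at MLVSS concentration, Q_w = V/θ_c = 14.10/21.1 = 0.6680 m³/d.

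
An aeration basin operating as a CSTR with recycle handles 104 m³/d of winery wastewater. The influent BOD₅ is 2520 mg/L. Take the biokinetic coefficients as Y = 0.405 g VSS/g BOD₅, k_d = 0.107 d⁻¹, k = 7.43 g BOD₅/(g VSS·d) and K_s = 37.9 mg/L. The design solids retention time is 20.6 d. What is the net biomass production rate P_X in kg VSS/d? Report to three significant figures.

For a completely mixed reactor with recycle the Lawrence–McCarty relation gives S = K_s·(1 + k_d·θ_c) / [θ_c·(Y·k − k_d) − 1] = 37.9 × (1 + 0.107 × 20.6) / [20.6 × (0.405 × 7.43 − 0.107) − 1] = 121.4 / 58.78 = 2.066 mg/L.
Y_obs = Y / (1 + k_d θ_c) = 0.405 / (1 + 0.107 × 20.6) = 0.405 / 3.204 = 0.1264.
Mass of BOD₅ removed per day: Q(S₀ − S) = 104 × 2518 g/m³ = 261.9 kg/d.
P_X = Y_obs · Q(S₀ − S) = 0.1264 × 261.9 = 33.10 kg VSS/d.

P_X ≈ 33.1 kg VSS/d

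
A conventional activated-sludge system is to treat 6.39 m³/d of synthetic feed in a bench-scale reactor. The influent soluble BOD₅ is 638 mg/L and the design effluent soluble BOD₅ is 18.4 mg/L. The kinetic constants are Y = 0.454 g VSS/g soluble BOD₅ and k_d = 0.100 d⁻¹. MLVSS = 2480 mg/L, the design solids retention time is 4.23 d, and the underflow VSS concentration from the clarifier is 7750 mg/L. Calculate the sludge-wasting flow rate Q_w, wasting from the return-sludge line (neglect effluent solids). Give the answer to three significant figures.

Q_w ≈ 0.163 m³/d

Rearranging the biomass balance for a CMAS with decay, V = Y·Q·ΔS·θ_c / [X·(1+k_d θ_c)] = 0.454 × 6.39 × (638 − 18.4) × 4.23 / [2480 × (1 + 0.100 × 4.23)] = 7.6×10^3 / 3529 = 2.155 m³.
Wasting from the return line (neglecting effluent solids): Q_w = V·X / (θ_c·X_r) = 2.155 × 2480 / (4.23 × 7750) = 0.1630 m³/d.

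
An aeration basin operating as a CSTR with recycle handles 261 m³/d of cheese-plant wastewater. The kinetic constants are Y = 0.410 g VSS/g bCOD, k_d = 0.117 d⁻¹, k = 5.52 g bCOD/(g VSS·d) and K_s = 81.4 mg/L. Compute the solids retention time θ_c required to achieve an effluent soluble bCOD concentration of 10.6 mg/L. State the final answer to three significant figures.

θ_c ≈ 6.96 d

At the target effluent, Y k S/(K_s+S) = 0.410×5.52×10.6/92.00 = 0.2608 d⁻¹.
θ_c = 1/(μ − k_d) = 1/(0.2608 − 0.117) = 1/0.1438 = 6.956 d.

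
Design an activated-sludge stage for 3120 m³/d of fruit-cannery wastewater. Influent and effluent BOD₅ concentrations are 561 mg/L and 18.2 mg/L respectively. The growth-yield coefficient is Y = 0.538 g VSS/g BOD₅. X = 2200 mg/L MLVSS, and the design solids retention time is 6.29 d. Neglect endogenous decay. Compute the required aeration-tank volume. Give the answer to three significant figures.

V·X = Y·Q·ΔS·θ_c gives V = 0.538 × 3120 × (561 − 18.2) × 6.29 / 2200 = 2605 m³.

V ≈ 2600 m³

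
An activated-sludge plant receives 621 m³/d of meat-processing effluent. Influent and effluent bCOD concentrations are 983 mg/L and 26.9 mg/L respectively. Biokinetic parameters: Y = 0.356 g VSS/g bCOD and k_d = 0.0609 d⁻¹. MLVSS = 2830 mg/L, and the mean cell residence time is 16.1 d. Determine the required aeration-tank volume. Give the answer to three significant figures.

Rearranging the biomass balance for a CMAS with decay, V = Y·Q·ΔS·θ_c / [X·(1+k_d θ_c)] = 0.356 × 621 × (983 − 26.9) × 16.1 / [2830 × (1 + 0.0609 × 16.1)] = 3.4×10^6 / 5605 = 607.2 m³.

V ≈ 607 m³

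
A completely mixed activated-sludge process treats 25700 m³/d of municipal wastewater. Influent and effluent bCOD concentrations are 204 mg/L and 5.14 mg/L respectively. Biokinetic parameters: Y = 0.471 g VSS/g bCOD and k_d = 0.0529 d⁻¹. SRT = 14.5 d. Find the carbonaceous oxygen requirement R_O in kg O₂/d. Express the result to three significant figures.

Observed yield with endogenous decay: Y_obs = Y / (1 + k_d·θ_c) = 0.471 / (1 + 0.0529 × 14.5) = 0.471 / 1.767 = 0.2665 g VSS/g bCOD.
ΔS = 204 − 5.14 = 198.9 mg/L, so the substrate removal rate is 25700 × 198.9/1000 = 5111 kg bCOD/d.
P_X = Y_obs·Q·(S₀ − S) = 0.2665 × 5111 = 1362 kg VSS/d.
R_O = Q·ΔS − 1.42 P_X = 5111 − 1934 = 3176 kg O₂/d.

R_O ≈ 3180 kg O₂/d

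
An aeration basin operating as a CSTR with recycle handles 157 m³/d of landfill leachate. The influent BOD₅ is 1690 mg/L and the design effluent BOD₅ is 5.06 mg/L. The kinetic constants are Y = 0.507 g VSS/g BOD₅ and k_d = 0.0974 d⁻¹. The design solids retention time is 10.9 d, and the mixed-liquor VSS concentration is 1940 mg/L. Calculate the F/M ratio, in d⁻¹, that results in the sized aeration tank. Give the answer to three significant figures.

F/M ≈ 0.374 d⁻¹

From the SRT design equation V = Y Q (S₀−S) θ_c / [X (1 + k_d θ_c)] = 0.507 × 157 × (1690 − 5.06) × 10.9 / [1940 × (1 + 0.0974 × 10.9)] = 1.46×10^6 / 4000 = 365.5 m³.
F/M = Q·S₀ / (V·X) = 157 × 1690 / (365.5 × 1940) = 0.3742 g BOD₅·(g VSS·d)⁻¹.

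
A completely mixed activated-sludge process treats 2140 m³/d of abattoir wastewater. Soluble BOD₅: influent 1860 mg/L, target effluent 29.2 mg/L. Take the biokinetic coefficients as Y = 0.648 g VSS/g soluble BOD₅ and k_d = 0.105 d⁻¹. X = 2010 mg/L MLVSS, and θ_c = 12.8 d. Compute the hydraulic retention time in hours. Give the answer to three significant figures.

τ ≈ 77.4 h

From the SRT design equation V = Y Q (S₀−S) θ_c / [X (1 + k_d θ_c)] = 0.648 × 2140 × (1860 − 29.2) × 12.8 / [2010 × (1 + 0.105 × 12.8)] = 3.25×10^7 / 4711 = 6897 m³.
Hydraulic retention time τ = V/Q = 6897 / 2140 = 3.223 d = 77.35 h.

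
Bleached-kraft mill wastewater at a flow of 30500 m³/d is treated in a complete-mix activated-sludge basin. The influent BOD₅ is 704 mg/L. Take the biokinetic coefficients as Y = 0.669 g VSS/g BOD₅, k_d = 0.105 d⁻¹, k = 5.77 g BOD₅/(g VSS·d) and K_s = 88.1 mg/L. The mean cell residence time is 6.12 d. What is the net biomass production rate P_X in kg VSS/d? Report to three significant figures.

P_X ≈ 8660 kg VSS/d

For a completely mixed reactor with recycle the Lawrence–McCarty relation gives S = K_s·(1 + k_d·θ_c) / [θ_c·(Y·k − k_d) − 1] = 88.1 × (1 + 0.105 × 6.12) / [6.12 × (0.669 × 5.77 − 0.105) − 1] = 144.7 / 21.98 = 6.583 mg/L.
Correct the yield for decay: Y_obs = Y/(1 + k_d θ_c) = 0.669 / (1 + 0.105 × 6.12) = 0.669 / 1.643 = 0.4073.
ΔS = 704 − 6.58 = 697.4 mg/L, so the substrate removal rate is 30500 × 697.4/1000 = 21271 kg BOD₅/d.
Biomass produced: P_X = Y_obs·Q·ΔS = 0.4073 × 21271 ≈ 8663 kg VSS/d.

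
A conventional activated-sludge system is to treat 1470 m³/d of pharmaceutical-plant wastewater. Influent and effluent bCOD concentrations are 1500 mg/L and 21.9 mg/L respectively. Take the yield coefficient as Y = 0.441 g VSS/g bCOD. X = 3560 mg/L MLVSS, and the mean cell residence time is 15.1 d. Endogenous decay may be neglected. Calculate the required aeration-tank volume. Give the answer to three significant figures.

V ≈ 4060 m³

With k_d = 0 the design equation reduces to V = Y Q (S₀−S) θ_c / X = 0.441 × 1470 × (1500 − 21.9) × 15.1 / 3560 = 4064 m³.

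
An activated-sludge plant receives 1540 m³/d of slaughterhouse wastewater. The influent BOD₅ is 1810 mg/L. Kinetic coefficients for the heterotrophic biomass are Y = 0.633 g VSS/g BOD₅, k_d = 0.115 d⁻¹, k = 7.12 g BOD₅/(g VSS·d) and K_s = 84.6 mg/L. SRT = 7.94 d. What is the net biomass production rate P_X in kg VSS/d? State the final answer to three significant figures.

From the Monod/SRT balance for a CMAS, S = K_s·(1+k_d θ_c)/[θ_c·(Y k − k_d) − 1] = 84.6 × (1 + 0.115 × 7.94) / [7.94 × (0.633 × 7.12 − 0.115) − 1] = 161.8 / 33.87 = 4.778 mg/L.
Y_obs = Y / (1 + k_d θ_c) = 0.633 / (1 + 0.115 × 7.94) = 0.633 / 1.913 = 0.3309.
Mass of BOD₅ removed per day: Q(S₀ − S) = 1540 × 1805 g/m³ = 2780 kg/d.
Biomass produced: P_X = Y_obs·Q·ΔS = 0.3309 × 2780 ≈ 919.8 kg VSS/d.

P_X ≈ 920 kg VSS/d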